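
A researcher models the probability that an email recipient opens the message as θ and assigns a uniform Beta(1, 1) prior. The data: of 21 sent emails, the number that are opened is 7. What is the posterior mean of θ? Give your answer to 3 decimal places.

Posterior mean ≈ 0.348

Observing 7 successes and 14 failures updates Beta(1, 1) by adding the success and failure counts to the two shape parameters: α = 1+7 = 8, β = 1+14 = 15.
Posterior mean = α/(α+β) = 8/23 = 0.348.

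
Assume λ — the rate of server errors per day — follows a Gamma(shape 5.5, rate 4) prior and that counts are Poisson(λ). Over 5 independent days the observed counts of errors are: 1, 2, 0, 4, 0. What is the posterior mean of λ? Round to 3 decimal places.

Total count ∑xᵢ = 7 over n = 5 days.
Gamma is conjugate to the Poisson likelihood: posterior is Gamma(shape = 5.5+7 = 12.5, rate = 4+5 = 9).
Posterior mean = shape/rate = 12.5/9 = 1.389.

Posterior mean ≈ 1.389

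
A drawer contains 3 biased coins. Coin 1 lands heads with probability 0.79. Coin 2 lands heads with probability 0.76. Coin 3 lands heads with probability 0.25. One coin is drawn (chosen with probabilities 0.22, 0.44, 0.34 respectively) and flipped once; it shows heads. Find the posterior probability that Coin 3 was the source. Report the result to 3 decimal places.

Posterior probability ≈ 0.143

P(heads|C1) = 0.79; P(heads|C2) = 0.76; P(heads|C3) = 0.25.
Prior × likelihood for each source: 0.22·0.79=0.1738, 0.44·0.76=0.3344, 0.34·0.25=0.08500. Summing gives P(heads) = 0.59320.
P(Coin 3 | heads) = 0.08500 / 0.59320 = 0.143.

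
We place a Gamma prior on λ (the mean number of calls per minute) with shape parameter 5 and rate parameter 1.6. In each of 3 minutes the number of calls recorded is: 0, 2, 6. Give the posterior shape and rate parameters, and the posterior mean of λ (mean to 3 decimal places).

Total count ∑xᵢ = 8 over n = 3 minutes.
Gamma is conjugate to the Poisson likelihood: posterior is Gamma(shape = 5+8 = 13, rate = 1.6+3 = 4.6).
Posterior mean = shape/rate = 13/4.6 = 2.826.

Posterior: Gamma(shape=13, rate=4.6); mean ≈ 2.826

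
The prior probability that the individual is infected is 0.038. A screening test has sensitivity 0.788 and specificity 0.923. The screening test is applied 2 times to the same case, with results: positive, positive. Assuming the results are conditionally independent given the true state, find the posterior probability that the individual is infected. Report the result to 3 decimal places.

Let H be the event that the individual is infected; start with P(H) = 0.038. P('positive'|H) = 0.788, P('positive'|¬H) = 0.077.
Update on result 1 ('positive'): P(H) ← 0.788·0.0380 / (0.788·0.0380 + 0.077·0.9620) = 0.029944/0.10402 = 0.2879.
Update on result 2 ('positive'): P(H) ← 0.788·0.2879 / (0.788·0.2879 + 0.077·0.7121) = 0.22684/0.28168 = 0.8053.

Posterior P(H) ≈ 0.805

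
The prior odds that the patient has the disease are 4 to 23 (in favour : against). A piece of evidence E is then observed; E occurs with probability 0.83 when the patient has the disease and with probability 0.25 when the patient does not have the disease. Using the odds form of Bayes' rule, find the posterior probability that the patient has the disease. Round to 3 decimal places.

Prior odds = 4/23 = 0.17391. In log-odds, ln(0.17391) = -1.7492.
Add log likelihood ratio: ln(3.3200) = 1.2000.
Posterior log-odds = -0.54924, so posterior odds = exp(-0.54924) = 0.57739. Converting, P(H|E) = 0.57739/1.5774 = 0.366.

Posterior probability ≈ 0.366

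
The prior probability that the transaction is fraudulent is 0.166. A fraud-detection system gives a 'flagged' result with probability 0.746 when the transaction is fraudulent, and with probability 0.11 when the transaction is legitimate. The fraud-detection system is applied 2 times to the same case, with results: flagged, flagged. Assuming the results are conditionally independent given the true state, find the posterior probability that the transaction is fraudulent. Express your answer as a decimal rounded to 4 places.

Posterior P(H) ≈ 0.9015

Let H be the event that the transaction is fraudulent; start with P(H) = 0.166. P('flagged'|H) = 0.746, P('flagged'|¬H) = 0.11.
Update on result 1 ('flagged'): P(H) ← 0.746·0.1660 / (0.746·0.1660 + 0.11·0.8340) = 0.12384/0.21558 = 0.5744.
Update on result 2 ('flagged'): P(H) ← 0.746·0.5744 / (0.746·0.5744 + 0.11·0.4256) = 0.42853/0.47535 = 0.9015.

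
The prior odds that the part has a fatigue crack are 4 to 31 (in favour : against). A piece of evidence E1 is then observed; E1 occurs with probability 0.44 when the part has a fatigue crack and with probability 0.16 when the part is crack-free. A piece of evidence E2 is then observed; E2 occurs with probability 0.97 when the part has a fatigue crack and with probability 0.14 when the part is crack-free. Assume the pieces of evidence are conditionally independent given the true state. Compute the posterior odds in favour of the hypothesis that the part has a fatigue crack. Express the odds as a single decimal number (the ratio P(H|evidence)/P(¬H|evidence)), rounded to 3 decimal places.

Posterior odds ≈ 2.459

Prior odds = 4/31 = 0.12903.
Likelihood ratio for E1 = 0.44/0.16 = 2.7500.
Likelihood ratio for E2 = 0.97/0.14 = 6.9286.
Posterior odds = prior odds × LR₁ × LR₂ = 2.4585.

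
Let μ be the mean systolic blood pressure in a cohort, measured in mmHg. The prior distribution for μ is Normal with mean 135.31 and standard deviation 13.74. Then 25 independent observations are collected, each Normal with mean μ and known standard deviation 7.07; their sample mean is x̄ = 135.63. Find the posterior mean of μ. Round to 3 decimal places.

Prior precision 1/τ₀² = 1/13.74² = 0.00529696; data precision n/σ² = 25/7.07² = 0.500151.
Posterior precision = 0.00529696 + 0.500151 = 0.505448.
Posterior mean = (0.00529696·135.31 + 0.500151·135.63) / 0.505448 = 135.627.

Posterior mean ≈ 135.627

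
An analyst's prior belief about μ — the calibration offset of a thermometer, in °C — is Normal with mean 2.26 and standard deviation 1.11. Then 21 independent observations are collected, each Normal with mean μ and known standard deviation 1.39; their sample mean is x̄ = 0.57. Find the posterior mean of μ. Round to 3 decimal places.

Posterior mean ≈ 0.687

Prior precision 1/τ₀² = 1/1.11² = 0.811622; data precision n/σ² = 21/1.39² = 10.8690.
Posterior precision = 0.811622 + 10.8690 = 11.6806.
Posterior mean = (0.811622·2.26 + 10.8690·0.57) / 11.6806 = 0.687.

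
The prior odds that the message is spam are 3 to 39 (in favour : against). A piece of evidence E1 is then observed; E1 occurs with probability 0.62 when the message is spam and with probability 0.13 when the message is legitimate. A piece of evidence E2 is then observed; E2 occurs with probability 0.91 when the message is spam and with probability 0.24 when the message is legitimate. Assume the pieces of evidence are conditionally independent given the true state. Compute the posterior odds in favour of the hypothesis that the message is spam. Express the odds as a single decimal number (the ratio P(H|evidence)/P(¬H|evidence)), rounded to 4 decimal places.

Posterior odds ≈ 1.3910

Prior odds = 3/39 = 0.076923.
Likelihood ratio for E1 = 0.62/0.13 = 4.7692.
Likelihood ratio for E2 = 0.91/0.24 = 3.7917.
Posterior odds = prior odds × LR₁ × LR₂ = 1.3910.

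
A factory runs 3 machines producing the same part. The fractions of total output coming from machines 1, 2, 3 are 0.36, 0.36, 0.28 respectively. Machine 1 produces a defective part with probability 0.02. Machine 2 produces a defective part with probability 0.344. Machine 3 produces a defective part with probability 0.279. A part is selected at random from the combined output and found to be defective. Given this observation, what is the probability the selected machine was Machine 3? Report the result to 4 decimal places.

Posterior probability ≈ 0.3735

P(defective|M1) = 0.02; P(defective|M2) = 0.344; P(defective|M3) = 0.279.
Prior × likelihood for each source: 0.36·0.02=0.007200, 0.36·0.344=0.1238, 0.28·0.279=0.07812. Summing gives P(defective) = 0.20916.
P(Machine 3 | defective) = 0.07812 / 0.20916 = 0.3735.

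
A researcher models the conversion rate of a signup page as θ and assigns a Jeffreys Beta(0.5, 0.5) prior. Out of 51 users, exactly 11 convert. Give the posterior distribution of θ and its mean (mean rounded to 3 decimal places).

Observing 11 successes and 40 failures updates Beta(0.5, 0.5) by adding the success and failure counts to the two shape parameters: α = 0.5+11 = 11.5, β = 0.5+40 = 40.5.
E[θ | data] = 11.5/(11.5+40.5) = 0.221.

Posterior: Beta(11.5, 40.5); mean ≈ 0.221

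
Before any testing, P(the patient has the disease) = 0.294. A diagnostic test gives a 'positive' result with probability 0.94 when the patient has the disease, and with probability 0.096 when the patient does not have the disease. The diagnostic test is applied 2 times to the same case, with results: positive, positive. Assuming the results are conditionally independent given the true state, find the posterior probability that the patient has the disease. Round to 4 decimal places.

Posterior P(H) ≈ 0.9756

With H the event that the patient has the disease, the joint likelihood of the observed sequence is P(data|H) = 0.94·0.94 = 0.88360 and P(data|¬H) = 0.096·0.096 = 0.0092160.
Bayes: P(H|data) = 0.294·0.88360 / (0.294·0.88360 + 0.706·0.0092160) = 0.25978/0.26628 = 0.9756.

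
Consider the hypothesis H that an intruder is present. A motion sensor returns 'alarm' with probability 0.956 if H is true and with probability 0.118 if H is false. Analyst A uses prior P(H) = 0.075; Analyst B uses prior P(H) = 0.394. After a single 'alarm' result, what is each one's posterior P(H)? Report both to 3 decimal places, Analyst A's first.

P('+'|H) = 0.956, P('+'|¬H) = 0.118.
Analyst A: numerator 0.956·0.075 = 0.071700; evidence = 0.071700+0.118·0.925 = 0.18085; posterior = 0.396.
Analyst B: numerator 0.956·0.394 = 0.37666; evidence = 0.37666+0.118·0.606 = 0.44817; posterior = 0.840.

Analyst A: 0.396; Analyst B: 0.840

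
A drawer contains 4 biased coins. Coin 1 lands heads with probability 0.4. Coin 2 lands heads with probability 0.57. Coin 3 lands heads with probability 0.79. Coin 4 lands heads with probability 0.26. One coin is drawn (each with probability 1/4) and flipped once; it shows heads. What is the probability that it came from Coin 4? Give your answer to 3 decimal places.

Posterior probability ≈ 0.129

Tabulate prior·likelihood by source: [1] prior 0.25, lik 0.4, product 0.1000; [2] prior 0.25, lik 0.57, product 0.1425; [3] prior 0.25, lik 0.79, product 0.1975; [4] prior 0.25, lik 0.26, product 0.06500.
Normalizing constant = 0.50500; the posterior for Coin 4 is its product over the sum, 0.06500/0.50500 = 0.129.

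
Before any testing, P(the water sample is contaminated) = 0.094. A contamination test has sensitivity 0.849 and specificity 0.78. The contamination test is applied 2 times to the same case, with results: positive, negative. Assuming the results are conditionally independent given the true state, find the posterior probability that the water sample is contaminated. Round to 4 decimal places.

Let H be the event that the water sample is contaminated; start with P(H) = 0.094. P('positive'|H) = 0.849, P('positive'|¬H) = 0.22.
Update on result 1 ('positive'): P(H) ← 0.849·0.0940 / (0.849·0.0940 + 0.22·0.9060) = 0.079806/0.27913 = 0.2859.
Update on result 2 ('negative'): P(H) ← 0.151·0.2859 / (0.151·0.2859 + 0.78·0.7141) = 0.043173/0.60016 = 0.0719.

Posterior P(H) ≈ 0.0719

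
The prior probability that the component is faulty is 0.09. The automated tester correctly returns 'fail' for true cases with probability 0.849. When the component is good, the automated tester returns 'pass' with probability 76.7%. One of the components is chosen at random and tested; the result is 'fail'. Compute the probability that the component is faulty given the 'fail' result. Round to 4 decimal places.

P(H | E) ≈ 0.2649

Write H for 'the component is faulty'. Prior odds H:¬H = 0.09/0.91 = 0.098901. For the 'fail' outcome, the likelihood ratio is 0.849/0.233 = 3.6438.
Posterior odds = 0.098901 × 3.6438 = 0.36037, so P(H|E) = 0.36037/(1+0.36037) = 0.2649.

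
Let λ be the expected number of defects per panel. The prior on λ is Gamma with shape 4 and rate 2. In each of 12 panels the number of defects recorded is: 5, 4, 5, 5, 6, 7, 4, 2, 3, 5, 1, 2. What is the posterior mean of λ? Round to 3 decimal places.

The Poisson likelihood adds the total count to the shape and the number of exposure periods to the rate. Here ∑xᵢ = 49 and n = 12, so shape 4→53 and rate 2→14.
Posterior mean = shape/rate = 53/14 = 3.786.

Posterior mean ≈ 3.786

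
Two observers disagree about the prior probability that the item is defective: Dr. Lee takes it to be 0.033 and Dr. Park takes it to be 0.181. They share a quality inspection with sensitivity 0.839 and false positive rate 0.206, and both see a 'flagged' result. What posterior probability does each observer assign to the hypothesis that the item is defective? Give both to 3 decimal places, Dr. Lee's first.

Dr. Lee: 0.122; Dr. Park: 0.474

P('+'|H) = 0.839, P('+'|¬H) = 0.206.
Dr. Lee: numerator 0.839·0.033 = 0.027687; evidence = 0.027687+0.206·0.967 = 0.22689; posterior = 0.122.
Dr. Park: numerator 0.839·0.181 = 0.15186; evidence = 0.15186+0.206·0.819 = 0.32057; posterior = 0.474.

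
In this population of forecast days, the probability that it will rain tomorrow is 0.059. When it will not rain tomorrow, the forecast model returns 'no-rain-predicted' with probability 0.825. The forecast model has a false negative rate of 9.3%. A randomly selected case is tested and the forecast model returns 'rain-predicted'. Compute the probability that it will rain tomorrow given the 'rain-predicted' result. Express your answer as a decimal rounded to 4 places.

P(H | E) ≈ 0.2453

Let H be the event that it will rain tomorrow. P(H) = 0.059, so P(¬H) = 0.941. With E the 'rain-predicted' result, P(E|H) = 0.907 and P(E|¬H) = 0.175.
P(E) = 0.907·0.059 + 0.175·0.941 = 0.053513 + 0.16467 = 0.21819.
By Bayes' theorem, P(H|E) = 0.053513 / 0.21819 = 0.2453.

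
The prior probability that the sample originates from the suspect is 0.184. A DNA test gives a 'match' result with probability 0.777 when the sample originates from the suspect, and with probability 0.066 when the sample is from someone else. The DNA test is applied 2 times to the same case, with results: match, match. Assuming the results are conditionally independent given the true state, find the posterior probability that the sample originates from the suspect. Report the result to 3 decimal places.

Posterior P(H) ≈ 0.969

With H the event that the sample originates from the suspect, the joint likelihood of the observed sequence is P(data|H) = 0.777·0.777 = 0.60373 and P(data|¬H) = 0.066·0.066 = 0.0043560.
Bayes: P(H|data) = 0.184·0.60373 / (0.184·0.60373 + 0.816·0.0043560) = 0.11109/0.11464 = 0.9690.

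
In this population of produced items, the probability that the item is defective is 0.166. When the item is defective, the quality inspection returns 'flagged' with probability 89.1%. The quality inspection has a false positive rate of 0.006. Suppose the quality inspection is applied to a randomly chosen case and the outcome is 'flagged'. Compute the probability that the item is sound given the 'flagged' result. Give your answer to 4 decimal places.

Let H be the event that the item is defective. P(H) = 0.166, so P(¬H) = 0.834. With E the 'flagged' result, P(E|H) = 0.891 and P(E|¬H) = 0.006.
P(E) = 0.891·0.166 + 0.006·0.834 = 0.14791 + 0.0050040 = 0.15291.
By Bayes' theorem, P(H|E) = 0.14791 / 0.15291 = 0.9673. Hence P(¬H|E) = 1 − 0.9673 = 0.0327.

P(¬H | E) ≈ 0.0327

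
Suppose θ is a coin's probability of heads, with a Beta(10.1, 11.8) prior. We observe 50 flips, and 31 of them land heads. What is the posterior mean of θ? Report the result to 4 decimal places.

Posterior mean ≈ 0.5716

The binomial likelihood is conjugate to the Beta prior: with 31 successes and 19 failures, the posterior is Beta(10.1+31, 11.8+19) = Beta(41.1, 30.8).
E[θ | data] = 41.1/(41.1+30.8) = 0.5716.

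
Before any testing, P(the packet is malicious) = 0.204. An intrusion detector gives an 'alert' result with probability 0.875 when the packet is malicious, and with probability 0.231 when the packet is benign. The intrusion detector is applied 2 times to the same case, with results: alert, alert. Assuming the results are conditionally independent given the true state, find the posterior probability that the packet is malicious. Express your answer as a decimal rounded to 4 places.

With H the event that the packet is malicious, the joint likelihood of the observed sequence is P(data|H) = 0.875·0.875 = 0.76562 and P(data|¬H) = 0.231·0.231 = 0.053361.
Bayes: P(H|data) = 0.204·0.76562 / (0.204·0.76562 + 0.796·0.053361) = 0.15619/0.19866 = 0.7862.

Posterior P(H) ≈ 0.7862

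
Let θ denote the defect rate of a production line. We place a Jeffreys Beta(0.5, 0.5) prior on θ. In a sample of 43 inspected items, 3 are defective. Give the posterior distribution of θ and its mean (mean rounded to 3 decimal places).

Posterior: Beta(3.5, 40.5); mean ≈ 0.080

Observing 3 successes and 40 failures updates Beta(0.5, 0.5) by adding the success and failure counts to the two shape parameters: α = 0.5+3 = 3.5, β = 0.5+40 = 40.5.
Posterior mean = α/(α+β) = 3.5/44 = 0.080.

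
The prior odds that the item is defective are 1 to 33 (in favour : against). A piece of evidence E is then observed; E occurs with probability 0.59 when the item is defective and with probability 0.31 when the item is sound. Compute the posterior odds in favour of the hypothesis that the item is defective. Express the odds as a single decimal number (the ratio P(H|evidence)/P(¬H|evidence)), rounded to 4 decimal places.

Posterior odds ≈ 0.0577

Prior odds = 1/33 = 0.030303. In log-odds, ln(0.030303) = -3.4965.
Add log likelihood ratio: ln(1.9032) = 0.64355.
Posterior log-odds = -2.8530, so posterior odds = exp(-2.8530) = 0.057674.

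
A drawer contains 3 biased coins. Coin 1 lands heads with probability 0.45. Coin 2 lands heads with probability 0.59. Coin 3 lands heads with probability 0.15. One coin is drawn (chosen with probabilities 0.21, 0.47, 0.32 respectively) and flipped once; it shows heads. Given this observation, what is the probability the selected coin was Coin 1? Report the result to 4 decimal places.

Tabulate prior·likelihood by source: [1] prior 0.21, lik 0.45, product 0.09450; [2] prior 0.47, lik 0.59, product 0.2773; [3] prior 0.32, lik 0.15, product 0.04800.
Normalizing constant = 0.41980; the posterior for Coin 1 is its product over the sum, 0.09450/0.41980 = 0.2251.

Posterior probability ≈ 0.2251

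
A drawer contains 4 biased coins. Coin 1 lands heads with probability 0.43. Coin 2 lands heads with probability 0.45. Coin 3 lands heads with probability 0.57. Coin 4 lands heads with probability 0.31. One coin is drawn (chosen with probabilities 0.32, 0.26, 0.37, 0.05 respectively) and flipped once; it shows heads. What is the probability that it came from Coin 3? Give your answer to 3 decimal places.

Posterior probability ≈ 0.438

P(heads|C1) = 0.43; P(heads|C2) = 0.45; P(heads|C3) = 0.57; P(heads|C4) = 0.31.
Prior × likelihood for each source: 0.32·0.43=0.1376, 0.26·0.45=0.1170, 0.37·0.57=0.2109, 0.05·0.31=0.01550. Summing gives P(heads) = 0.48100.
P(Coin 3 | heads) = 0.2109 / 0.48100 = 0.438.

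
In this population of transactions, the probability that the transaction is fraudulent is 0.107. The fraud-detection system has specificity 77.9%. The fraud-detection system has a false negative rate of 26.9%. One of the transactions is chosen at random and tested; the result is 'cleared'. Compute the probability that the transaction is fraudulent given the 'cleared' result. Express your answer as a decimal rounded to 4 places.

Write H for 'the transaction is fraudulent'. Prior odds H:¬H = 0.107/0.893 = 0.11982. For the 'cleared' outcome, the likelihood ratio is 0.269/0.779 = 0.34531.
Posterior odds = 0.11982 × 0.34531 = 0.041376, so P(H|E) = 0.041376/(1+0.041376) = 0.0397.

P(H | E) ≈ 0.0397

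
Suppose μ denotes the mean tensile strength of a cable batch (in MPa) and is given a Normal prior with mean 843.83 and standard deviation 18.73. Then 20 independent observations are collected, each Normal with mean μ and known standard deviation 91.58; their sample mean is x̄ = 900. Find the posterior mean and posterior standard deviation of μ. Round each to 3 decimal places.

Posterior mean ≈ 869.416; posterior SD ≈ 13.821

With known σ, the Normal prior is conjugate. Weight on the data is w = (n/σ²)/(n/σ² + 1/τ₀²) = 0.00238467/(0.00238467+0.00285052) = 0.45551.
Posterior mean = w·x̄ + (1−w)·μ₀ = 0.45551·900 + 0.54449·843.83 = 869.416. Posterior variance = 1/(0.00238467+0.00285052) = 191.015, so SD = 13.821.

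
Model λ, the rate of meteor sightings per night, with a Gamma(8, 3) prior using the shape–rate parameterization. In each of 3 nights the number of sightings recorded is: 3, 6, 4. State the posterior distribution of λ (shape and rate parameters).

Posterior: Gamma(shape=21, rate=6)

Total count ∑xᵢ = 13 over n = 3 nights.
Gamma is conjugate to the Poisson likelihood: posterior is Gamma(shape = 8+13 = 21, rate = 3+3 = 6).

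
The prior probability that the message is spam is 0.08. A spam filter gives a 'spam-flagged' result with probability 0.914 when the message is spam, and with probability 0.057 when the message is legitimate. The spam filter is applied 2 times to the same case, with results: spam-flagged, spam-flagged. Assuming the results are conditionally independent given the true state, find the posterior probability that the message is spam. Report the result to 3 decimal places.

Posterior P(H) ≈ 0.957

With H the event that the message is spam, the joint likelihood of the observed sequence is P(data|H) = 0.914·0.914 = 0.83540 and P(data|¬H) = 0.057·0.057 = 0.0032490.
Bayes: P(H|data) = 0.08·0.83540 / (0.08·0.83540 + 0.92·0.0032490) = 0.066832/0.069821 = 0.9572.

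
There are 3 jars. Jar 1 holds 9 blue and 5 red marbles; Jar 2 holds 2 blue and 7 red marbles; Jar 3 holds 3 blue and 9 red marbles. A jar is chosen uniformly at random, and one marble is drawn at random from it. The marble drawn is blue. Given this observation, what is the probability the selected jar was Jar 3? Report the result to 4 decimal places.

Tabulate prior·likelihood by source: [1] prior 0.333333, lik 0.6429, product 0.2143; [2] prior 0.333333, lik 0.2222, product 0.07407; [3] prior 0.333333, lik 0.25, product 0.08333.
Normalizing constant = 0.37169; the posterior for Jar 3 is its product over the sum, 0.08333/0.37169 = 0.2242.

Posterior probability ≈ 0.2242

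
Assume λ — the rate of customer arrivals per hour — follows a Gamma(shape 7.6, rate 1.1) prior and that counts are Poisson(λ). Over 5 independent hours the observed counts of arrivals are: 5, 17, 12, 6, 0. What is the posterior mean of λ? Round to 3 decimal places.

Total count ∑xᵢ = 40 over n = 5 hours.
Gamma is conjugate to the Poisson likelihood: posterior is Gamma(shape = 7.6+40 = 47.6, rate = 1.1+5 = 6.1).
E[λ | data] = 47.6/6.1 = 7.803.

Posterior mean ≈ 7.803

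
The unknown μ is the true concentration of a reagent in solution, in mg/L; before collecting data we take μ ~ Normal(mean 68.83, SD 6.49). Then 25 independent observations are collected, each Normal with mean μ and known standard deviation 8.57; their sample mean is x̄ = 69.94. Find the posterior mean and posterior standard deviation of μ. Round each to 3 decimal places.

Prior precision 1/τ₀² = 1/6.49² = 0.0237416; data precision n/σ² = 25/8.57² = 0.340391.
Posterior precision = 0.0237416 + 0.340391 = 0.364133, giving posterior SD = 1/√0.364133 = 1.657.
Posterior mean = (0.0237416·68.83 + 0.340391·69.94) / 0.364133 = 69.868.

Posterior mean ≈ 69.868; posterior SD ≈ 1.657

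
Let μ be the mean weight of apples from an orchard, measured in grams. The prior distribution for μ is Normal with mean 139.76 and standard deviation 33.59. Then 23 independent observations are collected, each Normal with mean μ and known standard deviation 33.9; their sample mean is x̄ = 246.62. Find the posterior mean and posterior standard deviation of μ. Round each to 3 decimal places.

Posterior mean ≈ 242.088; posterior SD ≈ 6.917

Prior precision 1/τ₀² = 1/33.59² = 0.00088630; data precision n/σ² = 23/33.9² = 0.0200137.
Posterior precision = 0.00088630 + 0.0200137 = 0.0209000, giving posterior SD = 1/√0.0209000 = 6.917.
Posterior mean = (0.00088630·139.76 + 0.0200137·246.62) / 0.0209000 = 242.088.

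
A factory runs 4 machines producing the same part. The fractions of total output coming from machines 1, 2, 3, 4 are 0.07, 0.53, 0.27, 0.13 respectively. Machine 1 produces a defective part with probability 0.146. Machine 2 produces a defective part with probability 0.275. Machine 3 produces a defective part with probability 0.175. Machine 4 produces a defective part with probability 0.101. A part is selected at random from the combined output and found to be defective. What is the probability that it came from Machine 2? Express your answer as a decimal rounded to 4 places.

Posterior probability ≈ 0.6737

Tabulate prior·likelihood by source: [1] prior 0.07, lik 0.146, product 0.01022; [2] prior 0.53, lik 0.275, product 0.1458; [3] prior 0.27, lik 0.175, product 0.04725; [4] prior 0.13, lik 0.101, product 0.01313.
Normalizing constant = 0.21635; the posterior for Machine 2 is its product over the sum, 0.1458/0.21635 = 0.6737.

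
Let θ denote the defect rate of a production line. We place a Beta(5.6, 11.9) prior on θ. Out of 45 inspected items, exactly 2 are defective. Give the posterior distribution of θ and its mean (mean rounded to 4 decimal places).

Posterior: Beta(7.6, 54.9); mean ≈ 0.1216

The binomial likelihood is conjugate to the Beta prior: with 2 successes and 43 failures, the posterior is Beta(5.6+2, 11.9+43) = Beta(7.6, 54.9).
E[θ | data] = 7.6/(7.6+54.9) = 0.1216.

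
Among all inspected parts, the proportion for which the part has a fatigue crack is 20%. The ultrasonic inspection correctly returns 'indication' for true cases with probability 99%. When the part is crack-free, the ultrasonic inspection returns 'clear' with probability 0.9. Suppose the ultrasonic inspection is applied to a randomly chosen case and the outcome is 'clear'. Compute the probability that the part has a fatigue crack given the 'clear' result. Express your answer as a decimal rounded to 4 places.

P(H | E) ≈ 0.0028

Let H be the event that the part has a fatigue crack. P(H) = 0.2, so P(¬H) = 0.8. With E the 'clear' result, P(E|H) = 0.01 and P(E|¬H) = 0.9.
P(E) = 0.01·0.2 + 0.9·0.8 = 0.0020000 + 0.72000 = 0.72200.
By Bayes' theorem, P(H|E) = 0.0020000 / 0.72200 = 0.0028.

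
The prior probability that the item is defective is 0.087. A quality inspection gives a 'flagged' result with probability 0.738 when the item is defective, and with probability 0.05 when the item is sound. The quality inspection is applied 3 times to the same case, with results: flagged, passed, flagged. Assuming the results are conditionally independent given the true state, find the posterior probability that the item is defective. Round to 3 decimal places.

Posterior P(H) ≈ 0.851

With H the event that the item is defective, the joint likelihood of the observed sequence is P(data|H) = 0.738·0.262·0.738 = 0.14270 and P(data|¬H) = 0.05·0.95·0.05 = 0.0023750.
Bayes: P(H|data) = 0.087·0.14270 / (0.087·0.14270 + 0.913·0.0023750) = 0.012415/0.014583 = 0.8513.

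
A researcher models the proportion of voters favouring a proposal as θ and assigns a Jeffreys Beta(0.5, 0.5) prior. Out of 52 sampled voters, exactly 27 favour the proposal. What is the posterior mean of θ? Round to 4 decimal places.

Posterior mean ≈ 0.5189

The binomial likelihood is conjugate to the Beta prior: with 27 successes and 25 failures, the posterior is Beta(0.5+27, 0.5+25) = Beta(27.5, 25.5).
E[θ | data] = 27.5/(27.5+25.5) = 0.5189.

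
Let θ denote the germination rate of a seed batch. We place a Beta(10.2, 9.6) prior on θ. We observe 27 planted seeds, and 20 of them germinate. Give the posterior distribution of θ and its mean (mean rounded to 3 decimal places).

The binomial likelihood is conjugate to the Beta prior: with 20 successes and 7 failures, the posterior is Beta(10.2+20, 9.6+7) = Beta(30.2, 16.6).
Posterior mean = α/(α+β) = 30.2/46.8 = 0.645.

Posterior: Beta(30.2, 16.6); mean ≈ 0.645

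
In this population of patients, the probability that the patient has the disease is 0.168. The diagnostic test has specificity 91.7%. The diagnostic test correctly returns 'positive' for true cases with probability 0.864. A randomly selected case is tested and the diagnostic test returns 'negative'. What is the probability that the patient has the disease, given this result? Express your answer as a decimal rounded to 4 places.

P(H | E) ≈ 0.0291

Write H for 'the patient has the disease'. Prior odds H:¬H = 0.168/0.832 = 0.20192. For the 'negative' outcome, the likelihood ratio is 0.136/0.917 = 0.14831.
Posterior odds = 0.20192 × 0.14831 = 0.029947, so P(H|E) = 0.029947/(1+0.029947) = 0.0291.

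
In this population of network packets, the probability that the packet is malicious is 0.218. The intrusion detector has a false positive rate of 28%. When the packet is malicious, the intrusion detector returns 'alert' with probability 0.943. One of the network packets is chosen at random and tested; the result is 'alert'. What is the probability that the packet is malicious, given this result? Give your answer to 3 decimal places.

Write H for 'the packet is malicious'. Prior odds H:¬H = 0.218/0.782 = 0.27877. For the 'alert' outcome, the likelihood ratio is 0.943/0.28 = 3.3679.
Posterior odds = 0.27877 × 3.3679 = 0.93887, so P(H|E) = 0.93887/(1+0.93887) = 0.484.

P(H | E) ≈ 0.484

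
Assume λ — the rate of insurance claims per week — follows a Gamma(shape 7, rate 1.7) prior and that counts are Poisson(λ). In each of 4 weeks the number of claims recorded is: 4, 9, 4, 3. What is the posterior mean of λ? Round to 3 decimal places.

The Poisson likelihood adds the total count to the shape and the number of exposure periods to the rate. Here ∑xᵢ = 20 and n = 4, so shape 7→27 and rate 1.7→5.7.
Posterior mean = shape/rate = 27/5.7 = 4.737.

Posterior mean ≈ 4.737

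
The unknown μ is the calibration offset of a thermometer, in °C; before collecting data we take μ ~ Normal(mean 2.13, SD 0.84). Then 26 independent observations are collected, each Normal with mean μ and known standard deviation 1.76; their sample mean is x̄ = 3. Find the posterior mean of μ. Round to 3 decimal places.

Posterior mean ≈ 2.874

Prior precision 1/τ₀² = 1/0.84² = 1.41723; data precision n/σ² = 26/1.76² = 8.39360.
Posterior precision = 1.41723 + 8.39360 = 9.81083.
Posterior mean = (1.41723·2.13 + 8.39360·3) / 9.81083 = 2.874.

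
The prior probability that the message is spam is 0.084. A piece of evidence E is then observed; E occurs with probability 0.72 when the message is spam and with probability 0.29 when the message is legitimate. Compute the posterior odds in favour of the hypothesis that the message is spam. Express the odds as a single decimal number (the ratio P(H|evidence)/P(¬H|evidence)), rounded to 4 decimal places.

Prior odds = 0.084/(1−0.084) = 0.091703. In log-odds, ln(0.091703) = -2.3892.
Add log likelihood ratio: ln(2.4828) = 0.90937.
Posterior log-odds = -1.4798, so posterior odds = exp(-1.4798) = 0.22768.

Posterior odds ≈ 0.2277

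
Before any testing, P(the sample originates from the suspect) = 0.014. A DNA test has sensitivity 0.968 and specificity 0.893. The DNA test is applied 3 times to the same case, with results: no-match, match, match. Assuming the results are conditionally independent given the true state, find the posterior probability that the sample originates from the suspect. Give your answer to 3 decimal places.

Let H be the event that the sample originates from the suspect; start with P(H) = 0.014. P('match'|H) = 0.968, P('match'|¬H) = 0.107.
Update on result 1 ('no-match'): P(H) ← 0.032·0.0140 / (0.032·0.0140 + 0.893·0.9860) = 0.00044800/0.88095 = 0.0005.
Update on result 2 ('match'): P(H) ← 0.968·0.0005 / (0.968·0.0005 + 0.107·0.9995) = 0.00049227/0.10744 = 0.0046.
Update on result 3 ('match'): P(H) ← 0.968·0.0046 / (0.968·0.0046 + 0.107·0.9954) = 0.0044353/0.11095 = 0.0400.

Posterior P(H) ≈ 0.040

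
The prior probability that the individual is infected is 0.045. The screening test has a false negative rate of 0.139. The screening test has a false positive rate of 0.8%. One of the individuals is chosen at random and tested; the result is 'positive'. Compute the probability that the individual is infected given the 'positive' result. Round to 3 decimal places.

P(H | E) ≈ 0.835

Write H for 'the individual is infected'. Prior odds H:¬H = 0.045/0.955 = 0.047120. For the 'positive' outcome, the likelihood ratio is 0.861/0.008 = 107.62.
Posterior odds = 0.047120 × 107.62 = 5.0713, so P(H|E) = 5.0713/(1+5.0713) = 0.835.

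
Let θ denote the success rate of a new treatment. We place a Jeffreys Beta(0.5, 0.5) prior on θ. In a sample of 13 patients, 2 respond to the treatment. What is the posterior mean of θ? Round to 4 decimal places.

Observing 2 successes and 11 failures updates Beta(0.5, 0.5) by adding the success and failure counts to the two shape parameters: α = 0.5+2 = 2.5, β = 0.5+11 = 11.5.
E[θ | data] = 2.5/(2.5+11.5) = 0.1786.

Posterior mean ≈ 0.1786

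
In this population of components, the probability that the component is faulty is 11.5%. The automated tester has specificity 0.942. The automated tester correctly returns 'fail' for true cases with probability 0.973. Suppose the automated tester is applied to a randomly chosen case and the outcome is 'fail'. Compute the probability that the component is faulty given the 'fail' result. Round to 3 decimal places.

Let H be the event that the component is faulty. P(H) = 0.115, so P(¬H) = 0.885. With E the 'fail' result, P(E|H) = 0.973 and P(E|¬H) = 0.058.
P(E) = 0.973·0.115 + 0.058·0.885 = 0.11190 + 0.051330 = 0.16323.
By Bayes' theorem, P(H|E) = 0.11190 / 0.16323 = 0.686.

P(H | E) ≈ 0.686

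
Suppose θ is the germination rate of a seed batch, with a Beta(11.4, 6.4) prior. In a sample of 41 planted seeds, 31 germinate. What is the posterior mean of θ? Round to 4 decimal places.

The binomial likelihood is conjugate to the Beta prior: with 31 successes and 10 failures, the posterior is Beta(11.4+31, 6.4+10) = Beta(42.4, 16.4).
Posterior mean = α/(α+β) = 42.4/58.8 = 0.7211.

Posterior mean ≈ 0.7211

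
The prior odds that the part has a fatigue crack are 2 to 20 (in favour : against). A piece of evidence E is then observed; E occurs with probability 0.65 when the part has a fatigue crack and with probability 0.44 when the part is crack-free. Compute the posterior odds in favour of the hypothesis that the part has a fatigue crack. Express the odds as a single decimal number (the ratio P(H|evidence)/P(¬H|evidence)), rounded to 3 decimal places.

Prior odds = 2/20 = 0.10000. In log-odds, ln(0.10000) = -2.3026.
Add log likelihood ratio: ln(1.4773) = 0.39020.
Posterior log-odds = -1.9124, so posterior odds = exp(-1.9124) = 0.14773.

Posterior odds ≈ 0.148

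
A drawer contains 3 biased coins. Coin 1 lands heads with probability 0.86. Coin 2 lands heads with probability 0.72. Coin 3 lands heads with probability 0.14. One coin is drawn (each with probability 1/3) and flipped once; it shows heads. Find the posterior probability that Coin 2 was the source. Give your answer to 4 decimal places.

Posterior probability ≈ 0.4186

Tabulate prior·likelihood by source: [1] prior 0.333333, lik 0.86, product 0.2867; [2] prior 0.333333, lik 0.72, product 0.2400; [3] prior 0.333333, lik 0.14, product 0.04667.
Normalizing constant = 0.57333; the posterior for Coin 2 is its product over the sum, 0.2400/0.57333 = 0.4186.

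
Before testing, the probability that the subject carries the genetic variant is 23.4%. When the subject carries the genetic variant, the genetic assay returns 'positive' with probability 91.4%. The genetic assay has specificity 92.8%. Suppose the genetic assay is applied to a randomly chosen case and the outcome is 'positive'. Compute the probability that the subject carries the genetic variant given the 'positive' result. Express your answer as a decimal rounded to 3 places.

P(H | E) ≈ 0.795

Write H for 'the subject carries the genetic variant'. Prior odds H:¬H = 0.234/0.766 = 0.30548. For the 'positive' outcome, the likelihood ratio is 0.914/0.072 = 12.694.
Posterior odds = 0.30548 × 12.694 = 3.8779, so P(H|E) = 3.8779/(1+3.8779) = 0.795.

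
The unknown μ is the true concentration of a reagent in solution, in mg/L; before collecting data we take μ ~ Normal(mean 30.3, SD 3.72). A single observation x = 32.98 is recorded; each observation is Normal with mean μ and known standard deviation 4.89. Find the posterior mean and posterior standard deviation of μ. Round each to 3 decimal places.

With known σ, the Normal prior is conjugate. Weight on the data is w = (n/σ²)/(n/σ² + 1/τ₀²) = 0.0418198/(0.0418198+0.0722627) = 0.36658.
Posterior mean = w·x̄ + (1−w)·μ₀ = 0.36658·32.98 + 0.63342·30.3 = 31.282. Posterior variance = 1/(0.0418198+0.0722627) = 8.76558, so SD = 2.961.

Posterior mean ≈ 31.282; posterior SD ≈ 2.961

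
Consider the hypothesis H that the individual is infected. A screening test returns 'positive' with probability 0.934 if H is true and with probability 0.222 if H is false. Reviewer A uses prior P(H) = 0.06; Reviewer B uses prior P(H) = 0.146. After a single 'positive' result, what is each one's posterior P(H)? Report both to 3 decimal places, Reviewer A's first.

The likelihood ratio for a 'positive' result is 0.934/0.222 = 4.2072.
Reviewer A: prior odds 0.06/0.94 = 0.063830; posterior odds 0.26855; posterior probability 0.212.
Reviewer B: prior odds 0.146/0.854 = 0.17096; posterior odds 0.71926; posterior probability 0.418.

Reviewer A: 0.212; Reviewer B: 0.418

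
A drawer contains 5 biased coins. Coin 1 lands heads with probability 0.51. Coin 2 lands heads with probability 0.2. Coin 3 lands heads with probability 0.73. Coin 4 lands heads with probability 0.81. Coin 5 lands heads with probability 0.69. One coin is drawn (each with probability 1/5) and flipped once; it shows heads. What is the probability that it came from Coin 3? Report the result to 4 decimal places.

Posterior probability ≈ 0.2483

P(heads|C1) = 0.51; P(heads|C2) = 0.2; P(heads|C3) = 0.73; P(heads|C4) = 0.81; P(heads|C5) = 0.69.
Prior × likelihood for each source: 0.2·0.51=0.1020, 0.2·0.2=0.04000, 0.2·0.73=0.1460, 0.2·0.81=0.1620, 0.2·0.69=0.1380. Summing gives P(heads) = 0.58800.
P(Coin 3 | heads) = 0.1460 / 0.58800 = 0.2483.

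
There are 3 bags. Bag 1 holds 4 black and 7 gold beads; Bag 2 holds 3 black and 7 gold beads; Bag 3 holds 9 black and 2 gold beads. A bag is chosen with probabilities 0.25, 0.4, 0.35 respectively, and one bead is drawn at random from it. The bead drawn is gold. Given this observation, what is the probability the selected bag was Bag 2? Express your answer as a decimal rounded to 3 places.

P(gold|Bag 1) = 0.6364; P(gold|Bag 2) = 0.7; P(gold|Bag 3) = 0.1818.
Prior × likelihood for each source: 0.25·0.6364=0.1591, 0.4·0.7=0.2800, 0.35·0.1818=0.06364. Summing gives P(gold) = 0.50273.
P(Bag 2 | gold) = 0.2800 / 0.50273 = 0.557.

Posterior probability ≈ 0.557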